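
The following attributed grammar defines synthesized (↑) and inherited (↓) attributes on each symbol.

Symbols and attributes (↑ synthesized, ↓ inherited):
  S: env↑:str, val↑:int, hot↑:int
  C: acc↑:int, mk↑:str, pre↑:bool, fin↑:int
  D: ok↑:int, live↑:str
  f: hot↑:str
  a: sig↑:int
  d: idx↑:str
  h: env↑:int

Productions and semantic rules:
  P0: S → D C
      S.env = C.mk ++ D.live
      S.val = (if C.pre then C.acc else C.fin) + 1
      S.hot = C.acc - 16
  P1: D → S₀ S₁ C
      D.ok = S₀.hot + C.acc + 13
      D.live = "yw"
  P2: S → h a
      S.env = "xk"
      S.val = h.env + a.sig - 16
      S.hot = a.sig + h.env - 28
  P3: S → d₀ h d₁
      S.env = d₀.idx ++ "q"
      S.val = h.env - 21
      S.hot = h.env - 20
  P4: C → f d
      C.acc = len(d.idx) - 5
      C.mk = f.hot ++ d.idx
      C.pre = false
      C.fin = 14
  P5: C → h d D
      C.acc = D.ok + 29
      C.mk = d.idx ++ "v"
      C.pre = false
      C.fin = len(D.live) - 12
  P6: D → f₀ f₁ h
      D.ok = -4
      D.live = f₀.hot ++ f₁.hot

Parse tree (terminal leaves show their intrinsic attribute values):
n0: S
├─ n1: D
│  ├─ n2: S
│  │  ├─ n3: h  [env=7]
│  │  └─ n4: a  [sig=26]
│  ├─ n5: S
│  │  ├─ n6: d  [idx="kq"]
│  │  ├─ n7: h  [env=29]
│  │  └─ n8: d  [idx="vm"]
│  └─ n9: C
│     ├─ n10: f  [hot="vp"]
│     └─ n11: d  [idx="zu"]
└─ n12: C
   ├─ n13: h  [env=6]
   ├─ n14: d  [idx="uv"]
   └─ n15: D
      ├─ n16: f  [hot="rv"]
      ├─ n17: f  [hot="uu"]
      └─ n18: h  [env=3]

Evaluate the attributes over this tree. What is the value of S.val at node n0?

1. n3.env = 7  [terminal]
2. n4.sig = 26  [terminal]
3. n2.env = "xk"  ["xk"]
4. n2.val = 17  [h.env + a.sig - 16]
5. n2.hot = 5  [a.sig + h.env - 28]
6. n6.idx = "kq"  [terminal]
7. n7.env = 29  [terminal]
8. n8.idx = "vm"  [terminal]
9. n5.env = "kqq"  [d₀.idx ++ "q"]
10. n5.val = 8  [h.env - 21]
11. n5.hot = 9  [h.env - 20]
12. n10.hot = "vp"  [terminal]
13. n11.idx = "zu"  [terminal]
14. n9.acc = -3  [len(d.idx) - 5]
15. n9.mk = "vpzu"  [f.hot ++ d.idx]
16. n9.pre = false  [false]
17. n9.fin = 14  [14]
18. n1.ok = 15  [S₀.hot + C.acc + 13]
19. n1.live = "yw"  ["yw"]
20. n13.env = 6  [terminal]
21. n14.idx = "uv"  [terminal]
22. n16.hot = "rv"  [terminal]
23. n17.hot = "uu"  [terminal]
24. n18.env = 3  [terminal]
25. n15.ok = -4  [-4]
26. n15.live = "rvuu"  [f₀.hot ++ f₁.hot]
27. n12.acc = 25  [D.ok + 29]
28. n12.mk = "uvv"  [d.idx ++ "v"]
29. n12.pre = false  [false]
30. n12.fin = -8  [len(D.live) - 12]
31. n0.env = "uvvyw"  [C.mk ++ D.live]
32. n0.val = -7  [(if C.pre then C.acc else C.fin) + 1]
33. n0.hot = 9  [C.acc - 16]

-7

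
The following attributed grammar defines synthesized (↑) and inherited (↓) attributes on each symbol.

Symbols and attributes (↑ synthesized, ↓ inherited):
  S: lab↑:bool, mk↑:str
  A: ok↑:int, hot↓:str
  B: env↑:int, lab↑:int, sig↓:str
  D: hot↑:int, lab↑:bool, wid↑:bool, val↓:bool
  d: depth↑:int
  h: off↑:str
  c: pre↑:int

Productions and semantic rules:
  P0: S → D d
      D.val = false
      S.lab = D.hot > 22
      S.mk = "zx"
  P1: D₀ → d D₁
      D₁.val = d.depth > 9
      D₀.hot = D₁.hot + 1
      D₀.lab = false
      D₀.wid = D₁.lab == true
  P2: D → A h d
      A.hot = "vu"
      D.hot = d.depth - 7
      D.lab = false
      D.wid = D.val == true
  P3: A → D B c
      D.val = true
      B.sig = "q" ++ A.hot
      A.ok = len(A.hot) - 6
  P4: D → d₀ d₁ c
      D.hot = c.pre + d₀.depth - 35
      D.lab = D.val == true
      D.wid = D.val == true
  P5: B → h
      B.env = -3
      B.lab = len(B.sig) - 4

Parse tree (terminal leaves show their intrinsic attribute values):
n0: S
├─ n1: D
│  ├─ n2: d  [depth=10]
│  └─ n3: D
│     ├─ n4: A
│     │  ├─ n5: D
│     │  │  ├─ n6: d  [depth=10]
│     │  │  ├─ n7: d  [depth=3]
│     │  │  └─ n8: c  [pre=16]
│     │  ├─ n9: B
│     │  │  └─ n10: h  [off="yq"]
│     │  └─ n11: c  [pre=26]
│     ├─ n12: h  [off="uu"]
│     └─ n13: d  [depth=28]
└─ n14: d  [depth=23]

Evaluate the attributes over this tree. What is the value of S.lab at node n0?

false

1. n1.val = false  [false]
2. n2.depth = 10  [terminal]
3. n3.val = true  [d.depth > 9]
4. n4.hot = "vu"  ["vu"]
5. n5.val = true  [true]
6. n6.depth = 10  [terminal]
7. n7.depth = 3  [terminal]
8. n8.pre = 16  [terminal]
9. n5.hot = -9  [c.pre + d₀.depth - 35]
10. n5.lab = true  [D.val == true]
11. n5.wid = true  [D.val == true]
12. n9.sig = "qvu"  ["q" ++ A.hot]
13. n10.off = "yq"  [terminal]
14. n9.env = -3  [-3]
15. n9.lab = -1  [len(B.sig) - 4]
16. n11.pre = 26  [terminal]
17. n4.ok = -4  [len(A.hot) - 6]
18. n12.off = "uu"  [terminal]
19. n13.depth = 28  [terminal]
20. n3.hot = 21  [d.depth - 7]
21. n3.lab = false  [false]
22. n3.wid = true  [D.val == true]
23. n1.hot = 22  [D₁.hot + 1]
24. n1.lab = false  [false]
25. n1.wid = false  [D₁.lab == true]
26. n14.depth = 23  [terminal]
27. n0.lab = false  [D.hot > 22]
28. n0.mk = "zx"  ["zx"]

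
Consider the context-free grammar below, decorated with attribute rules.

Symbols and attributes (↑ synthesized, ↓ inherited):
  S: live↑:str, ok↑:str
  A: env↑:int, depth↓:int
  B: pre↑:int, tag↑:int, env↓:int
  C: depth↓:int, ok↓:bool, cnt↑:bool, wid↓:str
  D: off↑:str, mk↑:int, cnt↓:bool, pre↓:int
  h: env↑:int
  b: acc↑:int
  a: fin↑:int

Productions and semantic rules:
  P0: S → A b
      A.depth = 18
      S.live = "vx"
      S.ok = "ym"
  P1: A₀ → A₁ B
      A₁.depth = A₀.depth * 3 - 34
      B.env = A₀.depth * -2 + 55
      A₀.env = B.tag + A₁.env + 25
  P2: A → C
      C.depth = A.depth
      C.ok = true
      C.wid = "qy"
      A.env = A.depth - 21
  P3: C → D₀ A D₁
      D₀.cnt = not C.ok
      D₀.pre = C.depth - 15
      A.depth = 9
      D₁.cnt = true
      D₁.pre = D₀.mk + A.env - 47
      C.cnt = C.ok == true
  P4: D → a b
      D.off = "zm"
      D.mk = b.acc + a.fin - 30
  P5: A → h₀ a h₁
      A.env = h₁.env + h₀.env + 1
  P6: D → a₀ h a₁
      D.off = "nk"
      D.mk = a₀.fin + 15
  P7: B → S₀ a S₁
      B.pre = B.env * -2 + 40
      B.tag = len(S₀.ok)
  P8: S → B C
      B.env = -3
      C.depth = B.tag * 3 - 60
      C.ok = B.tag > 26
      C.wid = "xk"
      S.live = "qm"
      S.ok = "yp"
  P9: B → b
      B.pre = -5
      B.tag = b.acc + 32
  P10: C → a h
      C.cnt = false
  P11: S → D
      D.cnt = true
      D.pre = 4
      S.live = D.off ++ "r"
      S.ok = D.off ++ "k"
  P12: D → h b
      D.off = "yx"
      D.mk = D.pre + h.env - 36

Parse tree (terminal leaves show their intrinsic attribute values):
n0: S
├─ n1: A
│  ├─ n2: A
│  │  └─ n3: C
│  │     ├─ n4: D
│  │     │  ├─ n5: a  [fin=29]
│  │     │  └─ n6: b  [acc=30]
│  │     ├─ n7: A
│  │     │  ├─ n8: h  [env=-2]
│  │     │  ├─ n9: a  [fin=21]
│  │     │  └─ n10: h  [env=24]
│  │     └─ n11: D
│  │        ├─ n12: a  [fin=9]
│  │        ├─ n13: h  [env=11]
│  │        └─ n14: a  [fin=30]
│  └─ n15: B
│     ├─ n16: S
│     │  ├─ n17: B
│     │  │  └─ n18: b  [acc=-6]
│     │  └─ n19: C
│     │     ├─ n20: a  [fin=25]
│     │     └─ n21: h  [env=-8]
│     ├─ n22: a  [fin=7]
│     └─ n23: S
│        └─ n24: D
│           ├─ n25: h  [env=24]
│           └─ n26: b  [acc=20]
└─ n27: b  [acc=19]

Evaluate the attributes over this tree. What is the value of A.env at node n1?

26

1. n1.depth = 18  [18]
2. n2.depth = 20  [A₀.depth * 3 - 34]
3. n3.depth = 20  [A.depth]
4. n3.ok = true  [true]
5. n3.wid = "qy"  ["qy"]
6. n4.cnt = false  [not C.ok]
7. n4.pre = 5  [C.depth - 15]
8. n5.fin = 29  [terminal]
9. n6.acc = 30  [terminal]
10. n4.off = "zm"  ["zm"]
11. n4.mk = 29  [b.acc + a.fin - 30]
12. n7.depth = 9  [9]
13. n8.env = -2  [terminal]
14. n9.fin = 21  [terminal]
15. n10.env = 24  [terminal]
16. n7.env = 23  [h₁.env + h₀.env + 1]
17. n11.cnt = true  [true]
18. n11.pre = 5  [D₀.mk + A.env - 47]
19. n12.fin = 9  [terminal]
20. n13.env = 11  [terminal]
21. n14.fin = 30  [terminal]
22. n11.off = "nk"  ["nk"]
23. n11.mk = 24  [a₀.fin + 15]
24. n3.cnt = true  [C.ok == true]
25. n2.env = -1  [A.depth - 21]
26. n15.env = 19  [A₀.depth * -2 + 55]
27. n17.env = -3  [-3]
28. n18.acc = -6  [terminal]
29. n17.pre = -5  [-5]
30. n17.tag = 26  [b.acc + 32]
31. n19.depth = 18  [B.tag * 3 - 60]
32. n19.ok = false  [B.tag > 26]
33. n19.wid = "xk"  ["xk"]
34. n20.fin = 25  [terminal]
35. n21.env = -8  [terminal]
36. n19.cnt = false  [false]
37. n16.live = "qm"  ["qm"]
38. n16.ok = "yp"  ["yp"]
39. n22.fin = 7  [terminal]
40. n24.cnt = true  [true]
41. n24.pre = 4  [4]
42. n25.env = 24  [terminal]
43. n26.acc = 20  [terminal]
44. n24.off = "yx"  ["yx"]
45. n24.mk = -8  [D.pre + h.env - 36]
46. n23.live = "yxr"  [D.off ++ "r"]
47. n23.ok = "yxk"  [D.off ++ "k"]
48. n15.pre = 2  [B.env * -2 + 40]
49. n15.tag = 2  [len(S₀.ok)]
50. n1.env = 26  [B.tag + A₁.env + 25]
51. n27.acc = 19  [terminal]
52. n0.live = "vx"  ["vx"]
53. n0.ok = "ym"  ["ym"]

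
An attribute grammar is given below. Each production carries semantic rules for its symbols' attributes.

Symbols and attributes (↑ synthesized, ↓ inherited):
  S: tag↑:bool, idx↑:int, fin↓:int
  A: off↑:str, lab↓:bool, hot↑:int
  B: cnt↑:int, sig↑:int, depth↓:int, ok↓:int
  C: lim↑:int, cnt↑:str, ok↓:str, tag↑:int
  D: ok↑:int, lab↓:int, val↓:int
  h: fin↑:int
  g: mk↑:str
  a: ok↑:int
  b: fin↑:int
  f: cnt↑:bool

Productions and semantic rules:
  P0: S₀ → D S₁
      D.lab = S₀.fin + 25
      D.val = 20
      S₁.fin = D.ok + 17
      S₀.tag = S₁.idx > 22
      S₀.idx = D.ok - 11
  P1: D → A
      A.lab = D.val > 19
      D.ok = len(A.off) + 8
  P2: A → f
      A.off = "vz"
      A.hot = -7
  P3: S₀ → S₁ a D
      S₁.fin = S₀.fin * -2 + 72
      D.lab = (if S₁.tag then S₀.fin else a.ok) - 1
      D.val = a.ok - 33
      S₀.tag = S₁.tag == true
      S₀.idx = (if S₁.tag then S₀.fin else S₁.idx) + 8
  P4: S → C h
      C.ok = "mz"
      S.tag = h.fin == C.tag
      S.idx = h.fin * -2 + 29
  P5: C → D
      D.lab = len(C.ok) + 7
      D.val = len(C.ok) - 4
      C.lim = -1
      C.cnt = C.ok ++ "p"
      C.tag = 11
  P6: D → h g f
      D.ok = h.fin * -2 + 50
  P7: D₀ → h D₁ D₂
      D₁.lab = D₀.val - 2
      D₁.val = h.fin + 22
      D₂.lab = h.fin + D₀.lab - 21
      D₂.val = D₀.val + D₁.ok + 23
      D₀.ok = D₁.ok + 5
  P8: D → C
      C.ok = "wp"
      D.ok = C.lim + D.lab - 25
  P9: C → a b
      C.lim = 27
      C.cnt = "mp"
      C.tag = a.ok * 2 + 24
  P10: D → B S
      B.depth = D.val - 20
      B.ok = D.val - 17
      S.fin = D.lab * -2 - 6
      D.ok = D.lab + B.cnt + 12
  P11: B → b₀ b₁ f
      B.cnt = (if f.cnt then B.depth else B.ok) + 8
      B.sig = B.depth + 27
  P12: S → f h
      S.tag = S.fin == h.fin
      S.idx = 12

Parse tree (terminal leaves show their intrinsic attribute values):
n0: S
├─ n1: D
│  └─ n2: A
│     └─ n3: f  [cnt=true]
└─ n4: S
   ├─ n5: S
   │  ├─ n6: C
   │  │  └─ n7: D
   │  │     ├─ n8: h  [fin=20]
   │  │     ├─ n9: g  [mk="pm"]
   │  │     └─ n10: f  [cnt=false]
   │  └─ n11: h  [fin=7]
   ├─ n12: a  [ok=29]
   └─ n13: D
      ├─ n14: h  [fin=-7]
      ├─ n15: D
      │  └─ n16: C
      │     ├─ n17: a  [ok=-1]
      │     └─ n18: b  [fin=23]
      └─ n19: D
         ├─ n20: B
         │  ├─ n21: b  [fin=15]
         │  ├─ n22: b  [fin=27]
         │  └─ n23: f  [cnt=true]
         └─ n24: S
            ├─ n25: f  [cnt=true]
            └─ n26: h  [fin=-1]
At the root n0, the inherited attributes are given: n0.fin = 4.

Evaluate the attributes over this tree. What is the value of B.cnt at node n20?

3

1. n0.fin = 4  [given at root]
2. n1.lab = 29  [S₀.fin + 25]
3. n1.val = 20  [20]
4. n2.lab = true  [D.val > 19]
5. n3.cnt = true  [terminal]
6. n2.off = "vz"  ["vz"]
7. n2.hot = -7  [-7]
8. n1.ok = 10  [len(A.off) + 8]
9. n4.fin = 27  [D.ok + 17]
10. n5.fin = 18  [S₀.fin * -2 + 72]
11. n6.ok = "mz"  ["mz"]
12. n7.lab = 9  [len(C.ok) + 7]
13. n7.val = -2  [len(C.ok) - 4]
14. n8.fin = 20  [terminal]
15. n9.mk = "pm"  [terminal]
16. n10.cnt = false  [terminal]
17. n7.ok = 10  [h.fin * -2 + 50]
18. n6.lim = -1  [-1]
19. n6.cnt = "mzp"  [C.ok ++ "p"]
20. n6.tag = 11  [11]
21. n11.fin = 7  [terminal]
22. n5.tag = false  [h.fin == C.tag]
23. n5.idx = 15  [h.fin * -2 + 29]
24. n12.ok = 29  [terminal]
25. n13.lab = 28  [(if S₁.tag then S₀.fin else a.ok) - 1]
26. n13.val = -4  [a.ok - 33]
27. n14.fin = -7  [terminal]
28. n15.lab = -6  [D₀.val - 2]
29. n15.val = 15  [h.fin + 22]
30. n16.ok = "wp"  ["wp"]
31. n17.ok = -1  [terminal]
32. n18.fin = 23  [terminal]
33. n16.lim = 27  [27]
34. n16.cnt = "mp"  ["mp"]
35. n16.tag = 22  [a.ok * 2 + 24]
36. n15.ok = -4  [C.lim + D.lab - 25]
37. n19.lab = 0  [h.fin + D₀.lab - 21]
38. n19.val = 15  [D₀.val + D₁.ok + 23]
39. n20.depth = -5  [D.val - 20]
40. n20.ok = -2  [D.val - 17]
41. n21.fin = 15  [terminal]
42. n22.fin = 27  [terminal]
43. n23.cnt = true  [terminal]
44. n20.cnt = 3  [(if f.cnt then B.depth else B.ok) + 8]
45. n20.sig = 22  [B.depth + 27]
46. n24.fin = -6  [D.lab * -2 - 6]
47. n25.cnt = true  [terminal]
48. n26.fin = -1  [terminal]
49. n24.tag = false  [S.fin == h.fin]
50. n24.idx = 12  [12]
51. n19.ok = 15  [D.lab + B.cnt + 12]
52. n13.ok = 1  [D₁.ok + 5]
53. n4.tag = false  [S₁.tag == true]
54. n4.idx = 23  [(if S₁.tag then S₀.fin else S₁.idx) + 8]
55. n0.tag = true  [S₁.idx > 22]
56. n0.idx = -1  [D.ok - 11]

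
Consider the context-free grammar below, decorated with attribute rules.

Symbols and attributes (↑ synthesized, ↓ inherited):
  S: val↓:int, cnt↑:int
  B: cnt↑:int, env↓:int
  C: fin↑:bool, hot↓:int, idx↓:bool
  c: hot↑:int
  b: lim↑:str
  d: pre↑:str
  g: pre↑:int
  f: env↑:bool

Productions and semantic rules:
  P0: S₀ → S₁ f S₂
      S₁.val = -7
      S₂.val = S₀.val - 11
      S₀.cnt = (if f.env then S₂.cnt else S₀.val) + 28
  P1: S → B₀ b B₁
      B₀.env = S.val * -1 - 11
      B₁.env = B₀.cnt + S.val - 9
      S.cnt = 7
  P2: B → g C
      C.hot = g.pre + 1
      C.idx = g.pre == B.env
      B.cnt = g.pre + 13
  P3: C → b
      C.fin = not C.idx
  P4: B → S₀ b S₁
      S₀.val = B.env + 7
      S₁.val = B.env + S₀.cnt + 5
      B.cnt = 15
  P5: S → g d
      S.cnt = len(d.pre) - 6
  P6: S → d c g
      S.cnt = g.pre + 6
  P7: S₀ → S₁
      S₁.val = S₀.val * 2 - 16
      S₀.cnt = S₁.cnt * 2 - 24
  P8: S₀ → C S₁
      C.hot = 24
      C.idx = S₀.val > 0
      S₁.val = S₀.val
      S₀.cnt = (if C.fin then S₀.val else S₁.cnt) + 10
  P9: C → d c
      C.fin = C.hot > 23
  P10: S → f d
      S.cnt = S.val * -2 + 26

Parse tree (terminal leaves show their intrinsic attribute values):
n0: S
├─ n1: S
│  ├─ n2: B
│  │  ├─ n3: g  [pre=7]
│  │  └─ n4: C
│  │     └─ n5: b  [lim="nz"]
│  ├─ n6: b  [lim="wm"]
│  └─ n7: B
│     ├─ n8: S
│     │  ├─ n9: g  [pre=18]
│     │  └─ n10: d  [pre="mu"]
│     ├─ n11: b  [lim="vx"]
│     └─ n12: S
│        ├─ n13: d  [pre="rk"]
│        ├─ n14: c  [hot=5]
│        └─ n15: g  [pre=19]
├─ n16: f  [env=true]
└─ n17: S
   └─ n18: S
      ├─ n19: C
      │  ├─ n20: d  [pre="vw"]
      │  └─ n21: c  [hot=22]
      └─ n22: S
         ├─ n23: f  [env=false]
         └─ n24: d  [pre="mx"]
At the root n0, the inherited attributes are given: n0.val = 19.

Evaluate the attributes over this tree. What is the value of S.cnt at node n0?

1. n0.val = 19  [given at root]
2. n1.val = -7  [-7]
3. n2.env = -4  [S.val * -1 - 11]
4. n3.pre = 7  [terminal]
5. n4.hot = 8  [g.pre + 1]
6. n4.idx = false  [g.pre == B.env]
7. n5.lim = "nz"  [terminal]
8. n4.fin = true  [not C.idx]
9. n2.cnt = 20  [g.pre + 13]
10. n6.lim = "wm"  [terminal]
11. n7.env = 4  [B₀.cnt + S.val - 9]
12. n8.val = 11  [B.env + 7]
13. n9.pre = 18  [terminal]
14. n10.pre = "mu"  [terminal]
15. n8.cnt = -4  [len(d.pre) - 6]
16. n11.lim = "vx"  [terminal]
17. n12.val = 5  [B.env + S₀.cnt + 5]
18. n13.pre = "rk"  [terminal]
19. n14.hot = 5  [terminal]
20. n15.pre = 19  [terminal]
21. n12.cnt = 25  [g.pre + 6]
22. n7.cnt = 15  [15]
23. n1.cnt = 7  [7]
24. n16.env = true  [terminal]
25. n17.val = 8  [S₀.val - 11]
26. n18.val = 0  [S₀.val * 2 - 16]
27. n19.hot = 24  [24]
28. n19.idx = false  [S₀.val > 0]
29. n20.pre = "vw"  [terminal]
30. n21.hot = 22  [terminal]
31. n19.fin = true  [C.hot > 23]
32. n22.val = 0  [S₀.val]
33. n23.env = false  [terminal]
34. n24.pre = "mx"  [terminal]
35. n22.cnt = 26  [S.val * -2 + 26]
36. n18.cnt = 10  [(if C.fin then S₀.val else S₁.cnt) + 10]
37. n17.cnt = -4  [S₁.cnt * 2 - 24]
38. n0.cnt = 24  [(if f.env then S₂.cnt else S₀.val) + 28]

24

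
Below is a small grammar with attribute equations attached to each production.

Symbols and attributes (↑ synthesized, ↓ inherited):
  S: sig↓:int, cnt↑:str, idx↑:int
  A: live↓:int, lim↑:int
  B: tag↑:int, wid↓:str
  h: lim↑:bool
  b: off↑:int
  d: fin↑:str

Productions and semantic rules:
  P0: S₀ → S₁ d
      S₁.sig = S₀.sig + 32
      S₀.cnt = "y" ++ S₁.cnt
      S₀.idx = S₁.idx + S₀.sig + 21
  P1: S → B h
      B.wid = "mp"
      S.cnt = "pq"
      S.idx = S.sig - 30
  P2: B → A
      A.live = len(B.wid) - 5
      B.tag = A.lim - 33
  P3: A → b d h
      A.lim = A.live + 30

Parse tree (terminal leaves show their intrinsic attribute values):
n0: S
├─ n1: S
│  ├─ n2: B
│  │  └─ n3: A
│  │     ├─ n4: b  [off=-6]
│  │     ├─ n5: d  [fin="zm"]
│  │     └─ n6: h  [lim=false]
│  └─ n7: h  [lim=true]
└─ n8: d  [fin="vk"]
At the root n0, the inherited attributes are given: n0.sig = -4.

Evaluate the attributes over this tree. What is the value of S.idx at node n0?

1. n0.sig = -4  [given at root]
2. n1.sig = 28  [S₀.sig + 32]
3. n2.wid = "mp"  ["mp"]
4. n3.live = -3  [len(B.wid) - 5]
5. n4.off = -6  [terminal]
6. n5.fin = "zm"  [terminal]
7. n6.lim = false  [terminal]
8. n3.lim = 27  [A.live + 30]
9. n2.tag = -6  [A.lim - 33]
10. n7.lim = true  [terminal]
11. n1.cnt = "pq"  ["pq"]
12. n1.idx = -2  [S.sig - 30]
13. n8.fin = "vk"  [terminal]
14. n0.cnt = "ypq"  ["y" ++ S₁.cnt]
15. n0.idx = 15  [S₁.idx + S₀.sig + 21]

15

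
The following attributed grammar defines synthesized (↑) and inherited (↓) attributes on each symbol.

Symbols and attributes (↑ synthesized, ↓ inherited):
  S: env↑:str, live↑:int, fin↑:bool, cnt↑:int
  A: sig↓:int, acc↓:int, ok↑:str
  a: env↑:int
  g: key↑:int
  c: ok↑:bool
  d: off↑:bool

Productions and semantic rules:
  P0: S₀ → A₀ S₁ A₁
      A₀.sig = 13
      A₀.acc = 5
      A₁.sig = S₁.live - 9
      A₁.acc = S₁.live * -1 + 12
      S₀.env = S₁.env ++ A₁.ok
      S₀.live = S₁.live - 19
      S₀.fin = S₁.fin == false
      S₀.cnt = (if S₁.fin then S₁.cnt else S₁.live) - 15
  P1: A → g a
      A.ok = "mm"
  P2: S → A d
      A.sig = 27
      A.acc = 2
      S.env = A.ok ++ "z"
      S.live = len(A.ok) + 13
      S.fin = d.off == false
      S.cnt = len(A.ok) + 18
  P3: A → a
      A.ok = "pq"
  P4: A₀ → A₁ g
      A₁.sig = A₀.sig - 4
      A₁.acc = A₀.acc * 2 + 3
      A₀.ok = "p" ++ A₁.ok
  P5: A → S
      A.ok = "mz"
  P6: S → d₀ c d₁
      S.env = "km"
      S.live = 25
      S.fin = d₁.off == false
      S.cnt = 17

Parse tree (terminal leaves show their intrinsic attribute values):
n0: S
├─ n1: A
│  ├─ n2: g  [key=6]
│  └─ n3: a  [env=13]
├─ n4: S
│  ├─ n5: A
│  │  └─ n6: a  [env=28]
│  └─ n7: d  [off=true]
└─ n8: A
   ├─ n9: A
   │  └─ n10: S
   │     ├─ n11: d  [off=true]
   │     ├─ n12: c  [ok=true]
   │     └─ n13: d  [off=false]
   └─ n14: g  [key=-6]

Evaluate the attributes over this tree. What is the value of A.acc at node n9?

1. n1.sig = 13  [13]
2. n1.acc = 5  [5]
3. n2.key = 6  [terminal]
4. n3.env = 13  [terminal]
5. n1.ok = "mm"  ["mm"]
6. n5.sig = 27  [27]
7. n5.acc = 2  [2]
8. n6.env = 28  [terminal]
9. n5.ok = "pq"  ["pq"]
10. n7.off = true  [terminal]
11. n4.env = "pqz"  [A.ok ++ "z"]
12. n4.live = 15  [len(A.ok) + 13]
13. n4.fin = false  [d.off == false]
14. n4.cnt = 20  [len(A.ok) + 18]
15. n8.sig = 6  [S₁.live - 9]
16. n8.acc = -3  [S₁.live * -1 + 12]
17. n9.sig = 2  [A₀.sig - 4]
18. n9.acc = -3  [A₀.acc * 2 + 3]
19. n11.off = true  [terminal]
20. n12.ok = true  [terminal]
21. n13.off = false  [terminal]
22. n10.env = "km"  ["km"]
23. n10.live = 25  [25]
24. n10.fin = true  [d₁.off == false]
25. n10.cnt = 17  [17]
26. n9.ok = "mz"  ["mz"]
27. n14.key = -6  [terminal]
28. n8.ok = "pmz"  ["p" ++ A₁.ok]
29. n0.env = "pqzpmz"  [S₁.env ++ A₁.ok]
30. n0.live = -4  [S₁.live - 19]
31. n0.fin = true  [S₁.fin == false]
32. n0.cnt = 0  [(if S₁.fin then S₁.cnt else S₁.live) - 15]

-3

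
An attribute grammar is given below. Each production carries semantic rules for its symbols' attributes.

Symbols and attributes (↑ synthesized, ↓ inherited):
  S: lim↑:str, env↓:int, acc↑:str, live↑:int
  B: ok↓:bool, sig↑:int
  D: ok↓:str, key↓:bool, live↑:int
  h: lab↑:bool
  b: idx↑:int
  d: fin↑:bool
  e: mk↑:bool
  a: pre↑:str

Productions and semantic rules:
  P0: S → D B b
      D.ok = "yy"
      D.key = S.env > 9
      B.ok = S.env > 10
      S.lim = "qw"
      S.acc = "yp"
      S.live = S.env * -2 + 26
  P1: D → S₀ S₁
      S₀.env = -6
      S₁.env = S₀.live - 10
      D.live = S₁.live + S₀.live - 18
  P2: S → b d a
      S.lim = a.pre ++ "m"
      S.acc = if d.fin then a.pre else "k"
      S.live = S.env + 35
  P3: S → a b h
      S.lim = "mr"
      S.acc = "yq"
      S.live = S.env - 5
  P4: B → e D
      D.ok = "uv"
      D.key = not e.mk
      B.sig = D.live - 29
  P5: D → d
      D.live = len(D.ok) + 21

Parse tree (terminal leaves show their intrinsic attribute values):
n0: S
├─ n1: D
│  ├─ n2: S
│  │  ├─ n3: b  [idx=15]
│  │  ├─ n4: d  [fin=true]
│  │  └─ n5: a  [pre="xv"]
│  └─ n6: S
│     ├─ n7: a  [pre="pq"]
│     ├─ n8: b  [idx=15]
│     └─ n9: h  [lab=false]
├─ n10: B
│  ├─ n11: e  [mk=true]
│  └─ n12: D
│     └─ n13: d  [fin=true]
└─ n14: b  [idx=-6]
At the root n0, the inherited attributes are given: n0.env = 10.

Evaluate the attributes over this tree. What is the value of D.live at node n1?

1. n0.env = 10  [given at root]
2. n1.ok = "yy"  ["yy"]
3. n1.key = true  [S.env > 9]
4. n2.env = -6  [-6]
5. n3.idx = 15  [terminal]
6. n4.fin = true  [terminal]
7. n5.pre = "xv"  [terminal]
8. n2.lim = "xvm"  [a.pre ++ "m"]
9. n2.acc = "xv"  [if d.fin then a.pre else "k"]
10. n2.live = 29  [S.env + 35]
11. n6.env = 19  [S₀.live - 10]
12. n7.pre = "pq"  [terminal]
13. n8.idx = 15  [terminal]
14. n9.lab = false  [terminal]
15. n6.lim = "mr"  ["mr"]
16. n6.acc = "yq"  ["yq"]
17. n6.live = 14  [S.env - 5]
18. n1.live = 25  [S₁.live + S₀.live - 18]
19. n10.ok = false  [S.env > 10]
20. n11.mk = true  [terminal]
21. n12.ok = "uv"  ["uv"]
22. n12.key = false  [not e.mk]
23. n13.fin = true  [terminal]
24. n12.live = 23  [len(D.ok) + 21]
25. n10.sig = -6  [D.live - 29]
26. n14.idx = -6  [terminal]
27. n0.lim = "qw"  ["qw"]
28. n0.acc = "yp"  ["yp"]
29. n0.live = 6  [S.env * -2 + 26]

25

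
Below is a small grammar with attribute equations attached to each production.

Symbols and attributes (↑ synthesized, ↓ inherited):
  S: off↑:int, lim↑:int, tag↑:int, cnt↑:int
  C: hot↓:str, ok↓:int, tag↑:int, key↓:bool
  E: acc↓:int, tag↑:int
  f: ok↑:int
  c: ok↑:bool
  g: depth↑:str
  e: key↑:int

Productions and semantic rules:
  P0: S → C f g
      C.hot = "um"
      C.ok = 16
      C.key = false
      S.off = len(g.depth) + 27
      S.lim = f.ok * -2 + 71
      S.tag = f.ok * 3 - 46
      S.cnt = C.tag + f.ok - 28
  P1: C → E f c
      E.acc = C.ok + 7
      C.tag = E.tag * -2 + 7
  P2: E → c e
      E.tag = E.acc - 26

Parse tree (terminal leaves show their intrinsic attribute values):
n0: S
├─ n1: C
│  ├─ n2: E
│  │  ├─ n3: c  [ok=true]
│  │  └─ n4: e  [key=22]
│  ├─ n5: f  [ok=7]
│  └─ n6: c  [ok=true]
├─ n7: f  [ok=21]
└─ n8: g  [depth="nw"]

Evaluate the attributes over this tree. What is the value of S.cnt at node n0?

1. n1.hot = "um"  ["um"]
2. n1.ok = 16  [16]
3. n1.key = false  [false]
4. n2.acc = 23  [C.ok + 7]
5. n3.ok = true  [terminal]
6. n4.key = 22  [terminal]
7. n2.tag = -3  [E.acc - 26]
8. n5.ok = 7  [terminal]
9. n6.ok = true  [terminal]
10. n1.tag = 13  [E.tag * -2 + 7]
11. n7.ok = 21  [terminal]
12. n8.depth = "nw"  [terminal]
13. n0.off = 29  [len(g.depth) + 27]
14. n0.lim = 29  [f.ok * -2 + 71]
15. n0.tag = 17  [f.ok * 3 - 46]
16. n0.cnt = 6  [C.tag + f.ok - 28]

6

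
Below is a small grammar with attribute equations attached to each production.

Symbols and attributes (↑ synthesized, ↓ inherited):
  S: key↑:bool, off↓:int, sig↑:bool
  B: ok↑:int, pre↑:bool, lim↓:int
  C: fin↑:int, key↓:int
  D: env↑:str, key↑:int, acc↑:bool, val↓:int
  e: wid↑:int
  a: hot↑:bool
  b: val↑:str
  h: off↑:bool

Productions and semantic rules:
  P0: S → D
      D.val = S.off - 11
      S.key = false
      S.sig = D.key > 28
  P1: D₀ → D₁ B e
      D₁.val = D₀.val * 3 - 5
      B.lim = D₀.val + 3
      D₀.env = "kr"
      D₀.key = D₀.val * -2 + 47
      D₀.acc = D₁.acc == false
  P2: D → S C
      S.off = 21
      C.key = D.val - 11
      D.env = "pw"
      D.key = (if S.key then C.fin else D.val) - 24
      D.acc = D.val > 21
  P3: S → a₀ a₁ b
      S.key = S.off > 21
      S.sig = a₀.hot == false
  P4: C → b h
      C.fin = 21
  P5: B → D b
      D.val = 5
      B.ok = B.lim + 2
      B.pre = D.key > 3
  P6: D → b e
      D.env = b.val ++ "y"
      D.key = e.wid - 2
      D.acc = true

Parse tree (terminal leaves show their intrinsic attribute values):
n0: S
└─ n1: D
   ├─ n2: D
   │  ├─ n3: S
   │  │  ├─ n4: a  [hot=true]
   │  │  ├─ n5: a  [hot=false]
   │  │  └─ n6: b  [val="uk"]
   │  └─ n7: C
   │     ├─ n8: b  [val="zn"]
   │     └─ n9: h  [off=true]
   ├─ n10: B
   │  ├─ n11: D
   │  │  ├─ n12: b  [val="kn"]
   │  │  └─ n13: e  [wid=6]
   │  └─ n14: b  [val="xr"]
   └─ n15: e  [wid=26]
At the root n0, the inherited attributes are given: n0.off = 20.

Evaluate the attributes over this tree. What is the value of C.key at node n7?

11

1. n0.off = 20  [given at root]
2. n1.val = 9  [S.off - 11]
3. n2.val = 22  [D₀.val * 3 - 5]
4. n3.off = 21  [21]
5. n4.hot = true  [terminal]
6. n5.hot = false  [terminal]
7. n6.val = "uk"  [terminal]
8. n3.key = false  [S.off > 21]
9. n3.sig = false  [a₀.hot == false]
10. n7.key = 11  [D.val - 11]
11. n8.val = "zn"  [terminal]
12. n9.off = true  [terminal]
13. n7.fin = 21  [21]
14. n2.env = "pw"  ["pw"]
15. n2.key = -2  [(if S.key then C.fin else D.val) - 24]
16. n2.acc = true  [D.val > 21]
17. n10.lim = 12  [D₀.val + 3]
18. n11.val = 5  [5]
19. n12.val = "kn"  [terminal]
20. n13.wid = 6  [terminal]
21. n11.env = "kny"  [b.val ++ "y"]
22. n11.key = 4  [e.wid - 2]
23. n11.acc = true  [true]
24. n14.val = "xr"  [terminal]
25. n10.ok = 14  [B.lim + 2]
26. n10.pre = true  [D.key > 3]
27. n15.wid = 26  [terminal]
28. n1.env = "kr"  ["kr"]
29. n1.key = 29  [D₀.val * -2 + 47]
30. n1.acc = false  [D₁.acc == false]
31. n0.key = false  [false]
32. n0.sig = true  [D.key > 28]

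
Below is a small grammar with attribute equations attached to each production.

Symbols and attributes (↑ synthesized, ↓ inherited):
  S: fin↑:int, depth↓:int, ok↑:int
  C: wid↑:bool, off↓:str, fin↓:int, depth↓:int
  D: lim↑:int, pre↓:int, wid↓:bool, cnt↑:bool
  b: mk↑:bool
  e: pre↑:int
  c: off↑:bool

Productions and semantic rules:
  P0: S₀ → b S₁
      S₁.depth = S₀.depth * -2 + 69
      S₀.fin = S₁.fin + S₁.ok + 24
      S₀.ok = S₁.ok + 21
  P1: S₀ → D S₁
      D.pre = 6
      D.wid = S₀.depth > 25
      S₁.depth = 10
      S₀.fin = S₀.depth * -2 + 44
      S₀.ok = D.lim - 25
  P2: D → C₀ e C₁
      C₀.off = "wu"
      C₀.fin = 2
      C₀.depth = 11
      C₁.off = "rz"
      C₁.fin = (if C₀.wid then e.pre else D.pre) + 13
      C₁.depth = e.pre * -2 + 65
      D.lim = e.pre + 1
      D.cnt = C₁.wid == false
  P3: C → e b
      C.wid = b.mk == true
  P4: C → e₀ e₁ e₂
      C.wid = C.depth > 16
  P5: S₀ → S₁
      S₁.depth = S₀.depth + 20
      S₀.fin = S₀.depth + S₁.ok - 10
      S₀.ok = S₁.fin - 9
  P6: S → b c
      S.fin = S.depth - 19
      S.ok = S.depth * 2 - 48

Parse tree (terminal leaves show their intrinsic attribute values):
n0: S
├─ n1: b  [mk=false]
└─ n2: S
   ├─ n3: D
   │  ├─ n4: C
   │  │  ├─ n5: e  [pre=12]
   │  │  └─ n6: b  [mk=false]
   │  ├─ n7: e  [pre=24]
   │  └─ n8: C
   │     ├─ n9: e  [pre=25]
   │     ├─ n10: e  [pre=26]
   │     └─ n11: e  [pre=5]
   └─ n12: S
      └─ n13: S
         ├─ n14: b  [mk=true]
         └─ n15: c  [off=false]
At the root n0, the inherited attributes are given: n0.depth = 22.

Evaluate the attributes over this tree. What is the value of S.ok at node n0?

1. n0.depth = 22  [given at root]
2. n1.mk = false  [terminal]
3. n2.depth = 25  [S₀.depth * -2 + 69]
4. n3.pre = 6  [6]
5. n3.wid = false  [S₀.depth > 25]
6. n4.off = "wu"  ["wu"]
7. n4.fin = 2  [2]
8. n4.depth = 11  [11]
9. n5.pre = 12  [terminal]
10. n6.mk = false  [terminal]
11. n4.wid = false  [b.mk == true]
12. n7.pre = 24  [terminal]
13. n8.off = "rz"  ["rz"]
14. n8.fin = 19  [(if C₀.wid then e.pre else D.pre) + 13]
15. n8.depth = 17  [e.pre * -2 + 65]
16. n9.pre = 25  [terminal]
17. n10.pre = 26  [terminal]
18. n11.pre = 5  [terminal]
19. n8.wid = true  [C.depth > 16]
20. n3.lim = 25  [e.pre + 1]
21. n3.cnt = false  [C₁.wid == false]
22. n12.depth = 10  [10]
23. n13.depth = 30  [S₀.depth + 20]
24. n14.mk = true  [terminal]
25. n15.off = false  [terminal]
26. n13.fin = 11  [S.depth - 19]
27. n13.ok = 12  [S.depth * 2 - 48]
28. n12.fin = 12  [S₀.depth + S₁.ok - 10]
29. n12.ok = 2  [S₁.fin - 9]
30. n2.fin = -6  [S₀.depth * -2 + 44]
31. n2.ok = 0  [D.lim - 25]
32. n0.fin = 18  [S₁.fin + S₁.ok + 24]
33. n0.ok = 21  [S₁.ok + 21]

21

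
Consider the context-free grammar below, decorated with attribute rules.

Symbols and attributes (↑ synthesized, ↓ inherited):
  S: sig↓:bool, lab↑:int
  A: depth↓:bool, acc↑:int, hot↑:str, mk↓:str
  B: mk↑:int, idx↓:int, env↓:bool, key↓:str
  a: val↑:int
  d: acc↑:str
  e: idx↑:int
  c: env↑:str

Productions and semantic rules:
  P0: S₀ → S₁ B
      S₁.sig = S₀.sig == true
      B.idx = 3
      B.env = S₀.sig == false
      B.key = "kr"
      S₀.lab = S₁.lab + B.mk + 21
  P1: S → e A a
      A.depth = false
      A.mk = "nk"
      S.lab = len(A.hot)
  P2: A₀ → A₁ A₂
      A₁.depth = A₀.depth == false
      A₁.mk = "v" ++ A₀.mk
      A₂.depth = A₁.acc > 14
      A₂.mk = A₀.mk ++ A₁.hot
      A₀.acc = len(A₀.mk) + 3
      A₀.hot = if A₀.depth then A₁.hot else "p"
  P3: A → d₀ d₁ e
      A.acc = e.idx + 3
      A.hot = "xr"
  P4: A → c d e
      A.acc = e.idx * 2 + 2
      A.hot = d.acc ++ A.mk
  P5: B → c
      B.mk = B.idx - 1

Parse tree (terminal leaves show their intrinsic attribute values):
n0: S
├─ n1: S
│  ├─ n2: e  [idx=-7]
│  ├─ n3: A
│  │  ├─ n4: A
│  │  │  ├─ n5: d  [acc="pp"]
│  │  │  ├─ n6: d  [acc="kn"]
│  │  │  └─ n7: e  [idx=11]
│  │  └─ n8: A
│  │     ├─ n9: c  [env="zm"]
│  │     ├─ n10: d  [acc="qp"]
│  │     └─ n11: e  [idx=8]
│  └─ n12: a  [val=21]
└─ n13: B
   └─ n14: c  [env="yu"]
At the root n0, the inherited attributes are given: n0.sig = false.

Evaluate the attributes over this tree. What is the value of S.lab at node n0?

24

1. n0.sig = false  [given at root]
2. n1.sig = false  [S₀.sig == true]
3. n2.idx = -7  [terminal]
4. n3.depth = false  [false]
5. n3.mk = "nk"  ["nk"]
6. n4.depth = true  [A₀.depth == false]
7. n4.mk = "vnk"  ["v" ++ A₀.mk]
8. n5.acc = "pp"  [terminal]
9. n6.acc = "kn"  [terminal]
10. n7.idx = 11  [terminal]
11. n4.acc = 14  [e.idx + 3]
12. n4.hot = "xr"  ["xr"]
13. n8.depth = false  [A₁.acc > 14]
14. n8.mk = "nkxr"  [A₀.mk ++ A₁.hot]
15. n9.env = "zm"  [terminal]
16. n10.acc = "qp"  [terminal]
17. n11.idx = 8  [terminal]
18. n8.acc = 18  [e.idx * 2 + 2]
19. n8.hot = "qpnkxr"  [d.acc ++ A.mk]
20. n3.acc = 5  [len(A₀.mk) + 3]
21. n3.hot = "p"  [if A₀.depth then A₁.hot else "p"]
22. n12.val = 21  [terminal]
23. n1.lab = 1  [len(A.hot)]
24. n13.idx = 3  [3]
25. n13.env = true  [S₀.sig == false]
26. n13.key = "kr"  ["kr"]
27. n14.env = "yu"  [terminal]
28. n13.mk = 2  [B.idx - 1]
29. n0.lab = 24  [S₁.lab + B.mk + 21]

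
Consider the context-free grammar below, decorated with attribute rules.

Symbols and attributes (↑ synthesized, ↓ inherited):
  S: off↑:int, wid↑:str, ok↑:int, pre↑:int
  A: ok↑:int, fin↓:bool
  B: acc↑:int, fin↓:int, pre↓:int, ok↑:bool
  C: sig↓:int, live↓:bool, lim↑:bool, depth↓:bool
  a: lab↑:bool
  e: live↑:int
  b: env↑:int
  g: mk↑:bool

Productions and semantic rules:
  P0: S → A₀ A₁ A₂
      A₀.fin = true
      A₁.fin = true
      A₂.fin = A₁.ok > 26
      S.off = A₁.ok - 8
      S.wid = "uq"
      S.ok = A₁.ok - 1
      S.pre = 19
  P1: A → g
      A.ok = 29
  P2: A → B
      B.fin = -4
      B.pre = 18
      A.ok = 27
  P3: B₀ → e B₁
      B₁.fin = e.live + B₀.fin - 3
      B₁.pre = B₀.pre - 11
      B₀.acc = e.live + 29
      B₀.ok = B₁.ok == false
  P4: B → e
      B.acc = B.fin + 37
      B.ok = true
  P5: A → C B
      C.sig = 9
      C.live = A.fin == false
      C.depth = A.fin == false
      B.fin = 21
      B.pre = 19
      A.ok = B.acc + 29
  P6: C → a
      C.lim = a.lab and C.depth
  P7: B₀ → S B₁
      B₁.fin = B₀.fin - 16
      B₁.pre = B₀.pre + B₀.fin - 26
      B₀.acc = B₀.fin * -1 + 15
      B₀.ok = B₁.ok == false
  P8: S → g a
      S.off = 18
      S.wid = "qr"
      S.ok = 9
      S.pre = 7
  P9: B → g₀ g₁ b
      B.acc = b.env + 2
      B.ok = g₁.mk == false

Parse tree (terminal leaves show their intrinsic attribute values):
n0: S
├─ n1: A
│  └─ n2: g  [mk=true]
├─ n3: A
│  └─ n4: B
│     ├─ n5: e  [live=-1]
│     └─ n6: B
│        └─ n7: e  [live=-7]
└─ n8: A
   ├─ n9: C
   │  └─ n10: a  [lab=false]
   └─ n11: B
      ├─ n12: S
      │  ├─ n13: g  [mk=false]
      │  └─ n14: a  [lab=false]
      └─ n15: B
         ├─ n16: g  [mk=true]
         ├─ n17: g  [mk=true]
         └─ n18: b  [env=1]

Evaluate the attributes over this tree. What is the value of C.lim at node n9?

1. n1.fin = true  [true]
2. n2.mk = true  [terminal]
3. n1.ok = 29  [29]
4. n3.fin = true  [true]
5. n4.fin = -4  [-4]
6. n4.pre = 18  [18]
7. n5.live = -1  [terminal]
8. n6.fin = -8  [e.live + B₀.fin - 3]
9. n6.pre = 7  [B₀.pre - 11]
10. n7.live = -7  [terminal]
11. n6.acc = 29  [B.fin + 37]
12. n6.ok = true  [true]
13. n4.acc = 28  [e.live + 29]
14. n4.ok = false  [B₁.ok == false]
15. n3.ok = 27  [27]
16. n8.fin = true  [A₁.ok > 26]
17. n9.sig = 9  [9]
18. n9.live = false  [A.fin == false]
19. n9.depth = false  [A.fin == false]
20. n10.lab = false  [terminal]
21. n9.lim = false  [a.lab and C.depth]
22. n11.fin = 21  [21]
23. n11.pre = 19  [19]
24. n13.mk = false  [terminal]
25. n14.lab = false  [terminal]
26. n12.off = 18  [18]
27. n12.wid = "qr"  ["qr"]
28. n12.ok = 9  [9]
29. n12.pre = 7  [7]
30. n15.fin = 5  [B₀.fin - 16]
31. n15.pre = 14  [B₀.pre + B₀.fin - 26]
32. n16.mk = true  [terminal]
33. n17.mk = true  [terminal]
34. n18.env = 1  [terminal]
35. n15.acc = 3  [b.env + 2]
36. n15.ok = false  [g₁.mk == false]
37. n11.acc = -6  [B₀.fin * -1 + 15]
38. n11.ok = true  [B₁.ok == false]
39. n8.ok = 23  [B.acc + 29]
40. n0.off = 19  [A₁.ok - 8]
41. n0.wid = "uq"  ["uq"]
42. n0.ok = 26  [A₁.ok - 1]
43. n0.pre = 19  [19]

false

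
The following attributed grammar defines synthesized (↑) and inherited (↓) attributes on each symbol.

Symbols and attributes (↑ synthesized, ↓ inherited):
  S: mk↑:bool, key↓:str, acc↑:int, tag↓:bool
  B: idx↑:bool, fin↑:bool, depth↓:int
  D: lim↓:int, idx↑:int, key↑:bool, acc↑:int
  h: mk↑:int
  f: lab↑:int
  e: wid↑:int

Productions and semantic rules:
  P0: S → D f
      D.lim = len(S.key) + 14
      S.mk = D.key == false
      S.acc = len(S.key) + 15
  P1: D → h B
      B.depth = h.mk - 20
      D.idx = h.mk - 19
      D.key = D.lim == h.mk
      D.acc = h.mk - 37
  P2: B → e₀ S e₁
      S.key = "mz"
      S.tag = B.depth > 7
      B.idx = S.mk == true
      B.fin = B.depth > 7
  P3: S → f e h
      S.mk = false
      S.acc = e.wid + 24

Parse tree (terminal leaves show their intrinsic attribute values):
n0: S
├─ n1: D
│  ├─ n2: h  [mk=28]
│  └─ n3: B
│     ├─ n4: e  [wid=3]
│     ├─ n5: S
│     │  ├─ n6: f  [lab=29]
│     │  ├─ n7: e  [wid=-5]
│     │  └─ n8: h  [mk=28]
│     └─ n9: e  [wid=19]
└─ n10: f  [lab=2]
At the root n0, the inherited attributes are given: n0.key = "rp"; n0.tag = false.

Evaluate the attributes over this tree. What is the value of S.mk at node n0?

1. n0.key = "rp"  [given at root]
2. n0.tag = false  [given at root]
3. n1.lim = 16  [len(S.key) + 14]
4. n2.mk = 28  [terminal]
5. n3.depth = 8  [h.mk - 20]
6. n4.wid = 3  [terminal]
7. n5.key = "mz"  ["mz"]
8. n5.tag = true  [B.depth > 7]
9. n6.lab = 29  [terminal]
10. n7.wid = -5  [terminal]
11. n8.mk = 28  [terminal]
12. n5.mk = false  [false]
13. n5.acc = 19  [e.wid + 24]
14. n9.wid = 19  [terminal]
15. n3.idx = false  [S.mk == true]
16. n3.fin = true  [B.depth > 7]
17. n1.idx = 9  [h.mk - 19]
18. n1.key = false  [D.lim == h.mk]
19. n1.acc = -9  [h.mk - 37]
20. n10.lab = 2  [terminal]
21. n0.mk = true  [D.key == false]
22. n0.acc = 17  [len(S.key) + 15]

true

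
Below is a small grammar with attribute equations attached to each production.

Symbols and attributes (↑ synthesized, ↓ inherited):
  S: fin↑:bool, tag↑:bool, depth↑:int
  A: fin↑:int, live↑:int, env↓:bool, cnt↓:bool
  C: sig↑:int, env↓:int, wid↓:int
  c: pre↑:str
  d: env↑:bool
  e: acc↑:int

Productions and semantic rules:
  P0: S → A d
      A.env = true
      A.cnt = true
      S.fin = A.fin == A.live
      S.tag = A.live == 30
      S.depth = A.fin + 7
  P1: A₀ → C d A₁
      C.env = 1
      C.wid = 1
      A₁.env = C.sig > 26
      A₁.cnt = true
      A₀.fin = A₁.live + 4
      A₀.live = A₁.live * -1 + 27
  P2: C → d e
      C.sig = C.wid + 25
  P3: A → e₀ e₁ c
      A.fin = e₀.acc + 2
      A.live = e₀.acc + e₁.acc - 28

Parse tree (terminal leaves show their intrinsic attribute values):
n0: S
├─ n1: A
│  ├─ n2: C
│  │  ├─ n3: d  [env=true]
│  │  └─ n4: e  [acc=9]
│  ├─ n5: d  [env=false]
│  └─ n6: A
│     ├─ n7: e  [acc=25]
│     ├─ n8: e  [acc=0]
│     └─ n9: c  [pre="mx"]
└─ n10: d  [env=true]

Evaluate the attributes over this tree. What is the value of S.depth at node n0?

8

1. n1.env = true  [true]
2. n1.cnt = true  [true]
3. n2.env = 1  [1]
4. n2.wid = 1  [1]
5. n3.env = true  [terminal]
6. n4.acc = 9  [terminal]
7. n2.sig = 26  [C.wid + 25]
8. n5.env = false  [terminal]
9. n6.env = false  [C.sig > 26]
10. n6.cnt = true  [true]
11. n7.acc = 25  [terminal]
12. n8.acc = 0  [terminal]
13. n9.pre = "mx"  [terminal]
14. n6.fin = 27  [e₀.acc + 2]
15. n6.live = -3  [e₀.acc + e₁.acc - 28]
16. n1.fin = 1  [A₁.live + 4]
17. n1.live = 30  [A₁.live * -1 + 27]
18. n10.env = true  [terminal]
19. n0.fin = false  [A.fin == A.live]
20. n0.tag = true  [A.live == 30]
21. n0.depth = 8  [A.fin + 7]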